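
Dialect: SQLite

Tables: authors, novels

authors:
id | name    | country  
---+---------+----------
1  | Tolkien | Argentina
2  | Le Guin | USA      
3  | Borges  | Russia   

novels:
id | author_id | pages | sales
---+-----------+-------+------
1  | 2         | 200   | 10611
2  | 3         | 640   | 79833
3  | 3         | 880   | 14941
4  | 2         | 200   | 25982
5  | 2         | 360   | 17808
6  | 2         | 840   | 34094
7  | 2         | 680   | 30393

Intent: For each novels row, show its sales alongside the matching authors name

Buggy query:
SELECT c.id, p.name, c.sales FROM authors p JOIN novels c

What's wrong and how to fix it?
Bug: JOIN with no ON clause produces a cartesian product; every novels row pairs with every authors row

Fix: Add ON c.author_id = p.id to the JOIN

Corrected query:
SELECT c.id, p.name, c.sales FROM authors p JOIN novels c ON c.author_id = p.id

Result:
id | name    | sales
---+---------+------
1  | Le Guin | 10611
2  | Borges  | 79833
3  | Borges  | 14941
4  | Le Guin | 25982
5  | Le Guin | 17808
6  | Le Guin | 34094
7  | Le Guin | 30393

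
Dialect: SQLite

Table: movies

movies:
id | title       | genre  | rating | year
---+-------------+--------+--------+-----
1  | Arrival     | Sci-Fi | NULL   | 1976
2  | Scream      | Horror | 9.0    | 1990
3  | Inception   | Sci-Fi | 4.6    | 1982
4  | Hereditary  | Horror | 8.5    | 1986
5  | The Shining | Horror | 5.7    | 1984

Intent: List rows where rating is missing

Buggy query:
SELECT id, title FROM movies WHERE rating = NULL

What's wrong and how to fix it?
Bug: '= NULL' is always unknown in SQL three-valued logic, so no rows match

Fix: Use IS NULL to test for NULL

Corrected query:
SELECT id, title FROM movies WHERE rating IS NULL

Result:
id | title  
---+--------
1  | Arrival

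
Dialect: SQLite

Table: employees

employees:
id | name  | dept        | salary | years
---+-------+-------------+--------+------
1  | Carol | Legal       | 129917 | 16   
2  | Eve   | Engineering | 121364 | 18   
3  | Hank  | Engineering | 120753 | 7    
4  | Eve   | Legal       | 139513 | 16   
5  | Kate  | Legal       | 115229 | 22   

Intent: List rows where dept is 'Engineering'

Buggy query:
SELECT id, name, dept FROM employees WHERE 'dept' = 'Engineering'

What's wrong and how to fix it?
Bug: 'dept' in single quotes is a string literal, not the column; the comparison is literal-vs-literal and never true

Fix: Remove the quotes around the column name (or use double quotes for an identifier)

Corrected query:
SELECT id, name, dept FROM employees WHERE dept = 'Engineering'

Result:
id | name | dept       
---+------+------------
2  | Eve  | Engineering
3  | Hank | Engineering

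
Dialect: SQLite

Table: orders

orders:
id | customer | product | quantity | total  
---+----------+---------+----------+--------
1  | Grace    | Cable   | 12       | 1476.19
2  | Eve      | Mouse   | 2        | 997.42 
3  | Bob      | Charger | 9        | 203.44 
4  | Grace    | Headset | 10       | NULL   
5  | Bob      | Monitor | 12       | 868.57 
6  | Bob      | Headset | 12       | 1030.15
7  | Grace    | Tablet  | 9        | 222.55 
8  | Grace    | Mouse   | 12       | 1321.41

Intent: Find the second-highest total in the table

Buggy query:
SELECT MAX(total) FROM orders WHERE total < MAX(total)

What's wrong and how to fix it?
Bug: MAX(total) on the right of the comparison is an aggregate-in-WHERE error

Fix: Put the inner MAX in a scalar subquery

Corrected query:
SELECT MAX(total) FROM orders WHERE total < (SELECT MAX(total) FROM orders)

Result:
MAX(total)
----------
1321.41   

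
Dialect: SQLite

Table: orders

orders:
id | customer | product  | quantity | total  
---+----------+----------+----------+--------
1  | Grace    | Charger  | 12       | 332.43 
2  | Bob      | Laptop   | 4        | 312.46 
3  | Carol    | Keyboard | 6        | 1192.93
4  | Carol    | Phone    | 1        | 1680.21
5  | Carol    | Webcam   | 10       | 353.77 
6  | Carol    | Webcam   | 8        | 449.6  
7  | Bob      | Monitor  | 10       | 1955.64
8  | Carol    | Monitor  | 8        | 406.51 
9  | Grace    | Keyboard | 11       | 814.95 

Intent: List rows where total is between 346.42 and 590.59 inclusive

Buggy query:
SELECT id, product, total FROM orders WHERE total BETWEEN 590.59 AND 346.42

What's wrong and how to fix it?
Bug: BETWEEN expects the lower bound first; with 590.59 AND 346.42 the range is empty

Fix: Swap the bounds so the smaller value comes first

Corrected query:
SELECT id, product, total FROM orders WHERE total BETWEEN 346.42 AND 590.59

Result:
id | product | total 
---+---------+-------
5  | Webcam  | 353.77
6  | Webcam  | 449.6 
8  | Monitor | 406.51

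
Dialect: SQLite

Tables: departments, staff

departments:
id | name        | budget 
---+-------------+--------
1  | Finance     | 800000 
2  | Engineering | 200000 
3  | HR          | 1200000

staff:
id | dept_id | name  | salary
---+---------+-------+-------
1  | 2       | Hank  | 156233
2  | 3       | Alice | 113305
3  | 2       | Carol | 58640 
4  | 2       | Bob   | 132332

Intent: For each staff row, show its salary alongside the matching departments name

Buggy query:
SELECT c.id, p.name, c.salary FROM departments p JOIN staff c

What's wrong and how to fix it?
Bug: JOIN with no ON clause produces a cartesian product; every staff row pairs with every departments row

Fix: Specify the join condition linking the foreign key to the parent id

Corrected query:
SELECT c.id, p.name, c.salary FROM departments p JOIN staff c ON c.dept_id = p.id

Result:
id | name        | salary
---+-------------+-------
1  | Engineering | 156233
2  | HR          | 113305
3  | Engineering | 58640 
4  | Engineering | 132332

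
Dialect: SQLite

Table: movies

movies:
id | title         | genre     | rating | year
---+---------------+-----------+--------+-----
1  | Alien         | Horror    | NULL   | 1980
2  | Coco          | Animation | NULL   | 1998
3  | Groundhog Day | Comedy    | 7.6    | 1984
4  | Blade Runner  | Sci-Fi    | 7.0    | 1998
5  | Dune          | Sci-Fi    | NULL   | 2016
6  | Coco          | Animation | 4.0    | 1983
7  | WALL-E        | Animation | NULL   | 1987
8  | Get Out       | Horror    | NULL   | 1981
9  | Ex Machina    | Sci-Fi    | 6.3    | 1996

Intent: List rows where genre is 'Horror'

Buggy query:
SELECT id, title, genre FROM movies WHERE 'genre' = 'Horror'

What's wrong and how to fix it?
Bug: 'genre' in single quotes is a string literal, not the column; the comparison is literal-vs-literal and never true

Fix: Reference the column as genre without single quotes

Corrected query:
SELECT id, title, genre FROM movies WHERE genre = 'Horror'

Result:
id | title   | genre 
---+---------+-------
1  | Alien   | Horror
8  | Get Out | Horror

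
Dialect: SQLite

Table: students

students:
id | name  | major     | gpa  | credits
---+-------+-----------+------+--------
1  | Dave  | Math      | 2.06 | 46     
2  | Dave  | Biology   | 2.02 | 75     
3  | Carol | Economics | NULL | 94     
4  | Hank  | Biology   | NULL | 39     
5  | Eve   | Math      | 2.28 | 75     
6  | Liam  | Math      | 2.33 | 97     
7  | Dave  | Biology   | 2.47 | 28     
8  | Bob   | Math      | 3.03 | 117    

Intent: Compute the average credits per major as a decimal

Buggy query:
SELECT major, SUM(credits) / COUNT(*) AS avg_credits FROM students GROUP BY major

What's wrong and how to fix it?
Bug: SUM(credits) and COUNT(*) are both integers; the division truncates the fractional part

Fix: Multiply by 1.0 (or CAST to REAL) to force floating-point division

Corrected query:
SELECT major, SUM(credits) * 1.0 / COUNT(*) AS avg_credits FROM students GROUP BY major

Result:
major     | avg_credits
----------+------------
Biology   | 47.333333  
Economics | 94         
Math      | 83.75      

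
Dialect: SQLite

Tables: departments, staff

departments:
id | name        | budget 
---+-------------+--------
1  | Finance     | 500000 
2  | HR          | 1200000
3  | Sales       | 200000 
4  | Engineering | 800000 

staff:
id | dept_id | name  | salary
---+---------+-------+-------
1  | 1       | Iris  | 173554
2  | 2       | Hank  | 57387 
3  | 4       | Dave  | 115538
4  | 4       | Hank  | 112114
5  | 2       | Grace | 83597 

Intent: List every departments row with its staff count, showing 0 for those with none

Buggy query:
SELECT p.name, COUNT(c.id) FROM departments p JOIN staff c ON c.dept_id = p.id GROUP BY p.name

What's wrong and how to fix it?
Bug: An inner join excludes parents with zero children

Fix: Switch to LEFT JOIN to retain unmatched parent rows

Corrected query:
SELECT p.name, COUNT(c.id) FROM departments p LEFT JOIN staff c ON c.dept_id = p.id GROUP BY p.name

Result:
name        | COUNT(c.id)
------------+------------
Engineering | 2          
Finance     | 1          
HR          | 2          
Sales       | 0          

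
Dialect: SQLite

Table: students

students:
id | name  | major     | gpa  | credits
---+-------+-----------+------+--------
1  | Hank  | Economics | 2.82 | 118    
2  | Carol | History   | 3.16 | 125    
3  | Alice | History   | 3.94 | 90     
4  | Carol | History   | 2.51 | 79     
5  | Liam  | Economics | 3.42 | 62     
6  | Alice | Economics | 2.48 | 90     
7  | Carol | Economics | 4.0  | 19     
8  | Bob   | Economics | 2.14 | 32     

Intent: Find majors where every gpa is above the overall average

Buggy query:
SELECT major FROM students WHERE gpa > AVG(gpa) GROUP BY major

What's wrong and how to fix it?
Bug: AVG() is an aggregate; it can't sit directly in WHERE

Fix: Compute the overall average in a scalar subquery and compare each group's MIN against it in HAVING

Corrected query:
SELECT major FROM students GROUP BY major HAVING MIN(gpa) > (SELECT AVG(gpa) FROM students)

Result:
(no rows)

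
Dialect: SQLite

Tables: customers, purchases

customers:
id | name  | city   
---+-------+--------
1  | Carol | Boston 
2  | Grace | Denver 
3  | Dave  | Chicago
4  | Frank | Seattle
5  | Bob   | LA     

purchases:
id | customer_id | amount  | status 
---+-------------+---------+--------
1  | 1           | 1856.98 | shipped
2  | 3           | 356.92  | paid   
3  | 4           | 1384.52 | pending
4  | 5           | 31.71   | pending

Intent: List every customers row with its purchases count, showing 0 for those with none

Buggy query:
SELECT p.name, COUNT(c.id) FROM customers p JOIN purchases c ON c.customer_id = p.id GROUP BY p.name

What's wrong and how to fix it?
Bug: INNER JOIN drops customers rows that have no matching purchases rows

Fix: Switch to LEFT JOIN to retain unmatched parent rows

Corrected query:
SELECT p.name, COUNT(c.id) FROM customers p LEFT JOIN purchases c ON c.customer_id = p.id GROUP BY p.name

Result:
name  | COUNT(c.id)
------+------------
Bob   | 1          
Carol | 1          
Dave  | 1          
Frank | 1          
Grace | 0          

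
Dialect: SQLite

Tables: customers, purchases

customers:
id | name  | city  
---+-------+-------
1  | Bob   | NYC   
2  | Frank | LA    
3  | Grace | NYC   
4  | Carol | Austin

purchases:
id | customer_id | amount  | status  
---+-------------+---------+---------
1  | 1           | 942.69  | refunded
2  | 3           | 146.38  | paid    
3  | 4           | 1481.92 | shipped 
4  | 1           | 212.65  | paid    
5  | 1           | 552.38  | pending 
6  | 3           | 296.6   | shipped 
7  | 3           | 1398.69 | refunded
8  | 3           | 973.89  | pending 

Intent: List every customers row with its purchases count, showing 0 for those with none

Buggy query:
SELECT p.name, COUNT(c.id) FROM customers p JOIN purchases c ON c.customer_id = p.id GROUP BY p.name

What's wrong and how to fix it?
Bug: An inner join excludes parents with zero children

Fix: Switch to LEFT JOIN to retain unmatched parent rows

Corrected query:
SELECT p.name, COUNT(c.id) FROM customers p LEFT JOIN purchases c ON c.customer_id = p.id GROUP BY p.name

Result:
name  | COUNT(c.id)
------+------------
Bob   | 3          
Carol | 1          
Frank | 0          
Grace | 4          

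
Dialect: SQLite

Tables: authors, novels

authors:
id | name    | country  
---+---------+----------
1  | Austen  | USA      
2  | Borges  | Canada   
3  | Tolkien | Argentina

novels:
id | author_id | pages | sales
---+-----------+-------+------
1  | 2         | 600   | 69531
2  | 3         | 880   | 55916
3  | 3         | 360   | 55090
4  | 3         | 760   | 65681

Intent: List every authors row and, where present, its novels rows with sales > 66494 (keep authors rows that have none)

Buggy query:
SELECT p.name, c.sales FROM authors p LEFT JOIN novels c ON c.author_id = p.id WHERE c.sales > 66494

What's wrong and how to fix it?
Bug: Filtering c.sales in WHERE discards the NULL rows produced by LEFT JOIN, turning it into an inner join

Fix: Put 'c.sales > 66494' in the JOIN's ON clause instead of WHERE

Corrected query:
SELECT p.name, c.sales FROM authors p LEFT JOIN novels c ON c.author_id = p.id AND c.sales > 66494

Result:
name    | sales
--------+------
Austen  | NULL 
Borges  | 69531
Tolkien | NULL 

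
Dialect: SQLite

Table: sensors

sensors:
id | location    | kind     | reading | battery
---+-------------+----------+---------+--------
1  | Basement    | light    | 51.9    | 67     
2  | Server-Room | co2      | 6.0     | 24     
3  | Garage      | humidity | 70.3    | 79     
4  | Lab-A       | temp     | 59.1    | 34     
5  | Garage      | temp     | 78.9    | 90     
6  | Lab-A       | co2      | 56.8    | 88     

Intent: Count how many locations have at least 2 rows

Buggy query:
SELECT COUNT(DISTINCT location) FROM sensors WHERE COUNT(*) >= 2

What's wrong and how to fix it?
Bug: WHERE filters individual rows, not groups, so a group-level COUNT is invalid there

Fix: Group first with HAVING COUNT(*) >= 2, then COUNT the resulting groups

Corrected query:
SELECT COUNT(*) FROM (SELECT location FROM sensors GROUP BY location HAVING COUNT(*) >= 2)

Result:
COUNT(*)
--------
2       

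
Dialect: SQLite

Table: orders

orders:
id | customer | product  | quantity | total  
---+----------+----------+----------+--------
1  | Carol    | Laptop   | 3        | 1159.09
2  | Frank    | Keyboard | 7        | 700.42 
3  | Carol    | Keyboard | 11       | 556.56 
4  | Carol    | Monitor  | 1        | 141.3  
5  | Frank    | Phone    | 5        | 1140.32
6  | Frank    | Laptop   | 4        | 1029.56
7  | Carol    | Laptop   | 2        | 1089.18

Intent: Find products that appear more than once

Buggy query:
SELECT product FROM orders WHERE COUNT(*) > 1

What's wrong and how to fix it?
Bug: COUNT(*) is an aggregate and cannot be used in WHERE

Fix: GROUP BY product, then filter groups with HAVING COUNT(*) > 1

Corrected query:
SELECT product FROM orders GROUP BY product HAVING COUNT(*) > 1

Result:
product 
--------
Keyboard
Laptop  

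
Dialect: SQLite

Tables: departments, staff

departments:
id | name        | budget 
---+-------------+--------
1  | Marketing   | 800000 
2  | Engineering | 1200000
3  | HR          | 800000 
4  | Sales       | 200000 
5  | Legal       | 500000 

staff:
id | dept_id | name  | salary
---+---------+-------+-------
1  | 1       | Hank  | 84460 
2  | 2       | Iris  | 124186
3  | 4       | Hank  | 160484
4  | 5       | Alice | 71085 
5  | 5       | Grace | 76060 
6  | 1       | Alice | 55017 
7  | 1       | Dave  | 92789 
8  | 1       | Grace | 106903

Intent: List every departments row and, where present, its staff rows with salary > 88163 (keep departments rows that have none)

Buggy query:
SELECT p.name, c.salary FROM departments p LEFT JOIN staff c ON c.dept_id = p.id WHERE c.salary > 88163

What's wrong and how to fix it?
Bug: Filtering c.salary in WHERE discards the NULL rows produced by LEFT JOIN, turning it into an inner join

Fix: Put 'c.salary > 88163' in the JOIN's ON clause instead of WHERE

Corrected query:
SELECT p.name, c.salary FROM departments p LEFT JOIN staff c ON c.dept_id = p.id AND c.salary > 88163

Result:
name        | salary
------------+-------
Marketing   | 92789 
Marketing   | 106903
Engineering | 124186
HR          | NULL  
Sales       | 160484
Legal       | NULL  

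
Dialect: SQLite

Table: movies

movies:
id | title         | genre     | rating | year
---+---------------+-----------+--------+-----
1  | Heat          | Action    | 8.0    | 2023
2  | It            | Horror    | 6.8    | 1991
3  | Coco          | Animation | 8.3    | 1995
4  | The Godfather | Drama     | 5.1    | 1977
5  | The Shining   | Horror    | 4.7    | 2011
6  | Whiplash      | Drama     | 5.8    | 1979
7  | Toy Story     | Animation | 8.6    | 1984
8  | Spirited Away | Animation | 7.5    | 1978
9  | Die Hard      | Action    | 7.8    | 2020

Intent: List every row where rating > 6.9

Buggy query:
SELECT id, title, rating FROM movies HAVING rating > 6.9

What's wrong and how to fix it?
Bug: HAVING filters the output of aggregation, but this query has no GROUP BY and no aggregate functions, so SQLite rejects it (HAVING clause on a non-aggregate query); the condition here is per row

Fix: Use WHERE for row-level filtering

Corrected query:
SELECT id, title, rating FROM movies WHERE rating > 6.9

Result:
id | title         | rating
---+---------------+-------
1  | Heat          | 8     
3  | Coco          | 8.3   
7  | Toy Story     | 8.6   
8  | Spirited Away | 7.5   
9  | Die Hard      | 7.8   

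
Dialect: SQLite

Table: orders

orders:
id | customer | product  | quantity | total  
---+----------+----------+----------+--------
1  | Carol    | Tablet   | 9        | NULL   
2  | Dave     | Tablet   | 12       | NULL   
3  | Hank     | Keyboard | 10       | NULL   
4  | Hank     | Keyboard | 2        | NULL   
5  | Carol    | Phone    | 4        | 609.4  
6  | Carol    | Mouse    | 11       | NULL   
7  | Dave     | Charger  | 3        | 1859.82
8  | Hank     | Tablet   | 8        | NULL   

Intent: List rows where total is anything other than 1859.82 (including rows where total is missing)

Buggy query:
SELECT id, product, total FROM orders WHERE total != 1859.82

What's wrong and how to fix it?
Bug: 'total != 1859.82' is unknown when total is NULL, so NULL rows are silently excluded

Fix: Handle NULL separately with IS NULL alongside the inequality

Corrected query:
SELECT id, product, total FROM orders WHERE total != 1859.82 OR total IS NULL

Result:
id | product  | total
---+----------+------
1  | Tablet   | NULL 
2  | Tablet   | NULL 
3  | Keyboard | NULL 
4  | Keyboard | NULL 
5  | Phone    | 609.4
6  | Mouse    | NULL 
8  | Tablet   | NULL 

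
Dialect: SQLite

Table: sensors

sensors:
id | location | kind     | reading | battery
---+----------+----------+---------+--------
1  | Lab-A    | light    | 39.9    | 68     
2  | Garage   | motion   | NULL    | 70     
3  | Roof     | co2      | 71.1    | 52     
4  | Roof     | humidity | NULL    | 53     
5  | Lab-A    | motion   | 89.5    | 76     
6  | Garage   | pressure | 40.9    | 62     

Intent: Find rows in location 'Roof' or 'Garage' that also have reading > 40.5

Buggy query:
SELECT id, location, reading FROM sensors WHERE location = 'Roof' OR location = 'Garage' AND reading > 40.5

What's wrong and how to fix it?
Bug: AND binds tighter than OR, so this parses as location = 'Roof' OR (location = 'Garage' AND reading > 40.5)

Fix: Add parentheses around the OR so the AND applies to both alternatives

Corrected query:
SELECT id, location, reading FROM sensors WHERE (location = 'Roof' OR location = 'Garage') AND reading > 40.5

Result:
id | location | reading
---+----------+--------
3  | Roof     | 71.1   
6  | Garage   | 40.9   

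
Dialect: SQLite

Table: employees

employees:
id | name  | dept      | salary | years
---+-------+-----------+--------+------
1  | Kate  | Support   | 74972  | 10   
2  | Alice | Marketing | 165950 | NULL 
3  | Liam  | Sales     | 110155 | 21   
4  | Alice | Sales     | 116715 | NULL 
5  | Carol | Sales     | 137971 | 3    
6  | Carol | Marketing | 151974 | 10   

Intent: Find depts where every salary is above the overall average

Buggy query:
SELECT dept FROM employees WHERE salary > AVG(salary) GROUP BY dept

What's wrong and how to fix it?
Bug: AVG() is an aggregate; it can't sit directly in WHERE

Fix: Use a subquery for AVG and a HAVING MIN(...) filter so the condition holds for every row in the group

Corrected query:
SELECT dept FROM employees GROUP BY dept HAVING MIN(salary) > (SELECT AVG(salary) FROM employees)

Result:
dept     
---------
Marketing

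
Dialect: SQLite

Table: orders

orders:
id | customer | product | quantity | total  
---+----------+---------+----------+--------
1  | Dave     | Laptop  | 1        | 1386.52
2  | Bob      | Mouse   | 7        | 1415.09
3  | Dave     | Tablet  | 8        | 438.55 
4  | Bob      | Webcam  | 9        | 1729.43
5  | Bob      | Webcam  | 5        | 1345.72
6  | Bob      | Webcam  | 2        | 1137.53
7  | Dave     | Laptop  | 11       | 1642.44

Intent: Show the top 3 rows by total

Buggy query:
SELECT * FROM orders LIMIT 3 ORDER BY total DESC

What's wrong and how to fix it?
Bug: ORDER BY cannot follow LIMIT; LIMIT is the final clause

Fix: Sort with ORDER BY, then apply LIMIT

Corrected query:
SELECT * FROM orders ORDER BY total DESC LIMIT 3

Result:
id | customer | product | quantity | total  
---+----------+---------+----------+--------
4  | Bob      | Webcam  | 9        | 1729.43
7  | Dave     | Laptop  | 11       | 1642.44
2  | Bob      | Mouse   | 7        | 1415.09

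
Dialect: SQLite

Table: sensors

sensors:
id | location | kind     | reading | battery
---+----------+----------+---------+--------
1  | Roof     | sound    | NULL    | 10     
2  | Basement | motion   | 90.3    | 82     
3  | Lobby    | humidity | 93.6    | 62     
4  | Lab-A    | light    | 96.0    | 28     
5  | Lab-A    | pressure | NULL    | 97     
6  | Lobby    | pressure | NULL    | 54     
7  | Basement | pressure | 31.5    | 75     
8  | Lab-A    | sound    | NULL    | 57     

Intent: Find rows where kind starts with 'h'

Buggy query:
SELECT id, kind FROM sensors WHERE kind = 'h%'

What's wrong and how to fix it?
Bug: Wildcards only work with LIKE; '=' treats '%' as a literal character

Fix: Replace '=' with LIKE so 'h%' is treated as a pattern

Corrected query:
SELECT id, kind FROM sensors WHERE kind LIKE 'h%'

Result:
id | kind    
---+---------
3  | humidity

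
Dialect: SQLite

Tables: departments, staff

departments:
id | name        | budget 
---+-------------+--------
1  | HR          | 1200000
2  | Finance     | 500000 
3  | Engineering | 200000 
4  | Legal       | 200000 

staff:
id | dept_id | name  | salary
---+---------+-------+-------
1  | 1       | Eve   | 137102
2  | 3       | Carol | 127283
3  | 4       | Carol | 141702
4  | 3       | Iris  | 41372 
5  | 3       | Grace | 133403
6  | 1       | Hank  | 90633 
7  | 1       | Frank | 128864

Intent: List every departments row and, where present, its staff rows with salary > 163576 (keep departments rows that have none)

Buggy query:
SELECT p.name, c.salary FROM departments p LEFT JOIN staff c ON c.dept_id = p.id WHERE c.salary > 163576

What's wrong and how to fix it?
Bug: Filtering c.salary in WHERE discards the NULL rows produced by LEFT JOIN, turning it into an inner join

Fix: Put 'c.salary > 163576' in the JOIN's ON clause instead of WHERE

Corrected query:
SELECT p.name, c.salary FROM departments p LEFT JOIN staff c ON c.dept_id = p.id AND c.salary > 163576

Result:
name        | salary
------------+-------
HR          | NULL  
Finance     | NULL  
Engineering | NULL  
Legal       | NULL  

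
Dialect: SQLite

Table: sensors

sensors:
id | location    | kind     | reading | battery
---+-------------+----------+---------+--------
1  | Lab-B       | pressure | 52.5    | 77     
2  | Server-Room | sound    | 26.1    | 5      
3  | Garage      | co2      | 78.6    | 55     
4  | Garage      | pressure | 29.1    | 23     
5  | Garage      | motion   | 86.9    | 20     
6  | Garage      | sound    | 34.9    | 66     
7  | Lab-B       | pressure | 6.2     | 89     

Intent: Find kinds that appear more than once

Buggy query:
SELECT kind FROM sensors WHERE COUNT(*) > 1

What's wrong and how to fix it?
Bug: WHERE can't reference COUNT(*); aggregates are computed after WHERE

Fix: Group first, then use HAVING for the count condition

Corrected query:
SELECT kind FROM sensors GROUP BY kind HAVING COUNT(*) > 1

Result:
kind    
--------
pressure
sound   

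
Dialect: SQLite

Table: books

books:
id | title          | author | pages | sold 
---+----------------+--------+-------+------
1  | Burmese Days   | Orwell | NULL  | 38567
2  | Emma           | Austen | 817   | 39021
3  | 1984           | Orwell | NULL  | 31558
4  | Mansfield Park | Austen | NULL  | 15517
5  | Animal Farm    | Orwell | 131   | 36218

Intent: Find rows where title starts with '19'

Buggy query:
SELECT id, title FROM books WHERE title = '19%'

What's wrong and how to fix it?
Bug: Wildcards only work with LIKE; '=' treats '%' as a literal character

Fix: Use LIKE for wildcard pattern matching

Corrected query:
SELECT id, title FROM books WHERE title LIKE '19%'

Result:
id | title
---+------
3  | 1984 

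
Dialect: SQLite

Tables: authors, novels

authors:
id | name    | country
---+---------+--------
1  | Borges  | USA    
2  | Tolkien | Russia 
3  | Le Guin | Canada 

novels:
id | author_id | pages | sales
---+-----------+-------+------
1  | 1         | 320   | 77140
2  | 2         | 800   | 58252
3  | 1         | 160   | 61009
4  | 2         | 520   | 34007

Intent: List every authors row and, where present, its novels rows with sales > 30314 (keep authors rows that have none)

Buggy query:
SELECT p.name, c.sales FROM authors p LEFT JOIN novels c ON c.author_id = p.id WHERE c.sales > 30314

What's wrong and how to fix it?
Bug: A WHERE condition on the right-hand table after LEFT JOIN drops unmatched parents

Fix: Put 'c.sales > 30314' in the JOIN's ON clause instead of WHERE

Corrected query:
SELECT p.name, c.sales FROM authors p LEFT JOIN novels c ON c.author_id = p.id AND c.sales > 30314

Result:
name    | sales
--------+------
Borges  | 61009
Borges  | 77140
Tolkien | 34007
Tolkien | 58252
Le Guin | NULL 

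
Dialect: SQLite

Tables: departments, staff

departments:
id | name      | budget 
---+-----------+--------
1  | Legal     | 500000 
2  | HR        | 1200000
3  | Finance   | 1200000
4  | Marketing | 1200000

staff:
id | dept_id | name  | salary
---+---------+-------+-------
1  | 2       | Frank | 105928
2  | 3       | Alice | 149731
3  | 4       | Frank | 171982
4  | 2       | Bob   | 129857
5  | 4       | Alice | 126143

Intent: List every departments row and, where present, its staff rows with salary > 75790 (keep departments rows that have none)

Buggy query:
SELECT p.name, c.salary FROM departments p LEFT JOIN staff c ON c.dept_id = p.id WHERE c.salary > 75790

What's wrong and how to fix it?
Bug: Filtering c.salary in WHERE discards the NULL rows produced by LEFT JOIN, turning it into an inner join

Fix: Move the right-table condition into the ON clause so unmatched parents are kept

Corrected query:
SELECT p.name, c.salary FROM departments p LEFT JOIN staff c ON c.dept_id = p.id AND c.salary > 75790

Result:
name      | salary
----------+-------
Legal     | NULL  
HR        | 105928
HR        | 129857
Finance   | 149731
Marketing | 126143
Marketing | 171982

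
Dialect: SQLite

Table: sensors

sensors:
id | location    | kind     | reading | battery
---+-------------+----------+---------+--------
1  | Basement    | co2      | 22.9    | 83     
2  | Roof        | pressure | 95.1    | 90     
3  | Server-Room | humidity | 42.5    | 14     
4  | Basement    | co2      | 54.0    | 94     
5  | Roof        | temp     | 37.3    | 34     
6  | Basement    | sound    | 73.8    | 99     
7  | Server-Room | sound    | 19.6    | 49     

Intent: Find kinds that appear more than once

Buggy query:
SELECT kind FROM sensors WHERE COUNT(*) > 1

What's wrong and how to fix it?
Bug: COUNT(*) is an aggregate and cannot be used in WHERE

Fix: GROUP BY kind, then filter groups with HAVING COUNT(*) > 1

Corrected query:
SELECT kind FROM sensors GROUP BY kind HAVING COUNT(*) > 1

Result:
kind 
-----
co2  
sound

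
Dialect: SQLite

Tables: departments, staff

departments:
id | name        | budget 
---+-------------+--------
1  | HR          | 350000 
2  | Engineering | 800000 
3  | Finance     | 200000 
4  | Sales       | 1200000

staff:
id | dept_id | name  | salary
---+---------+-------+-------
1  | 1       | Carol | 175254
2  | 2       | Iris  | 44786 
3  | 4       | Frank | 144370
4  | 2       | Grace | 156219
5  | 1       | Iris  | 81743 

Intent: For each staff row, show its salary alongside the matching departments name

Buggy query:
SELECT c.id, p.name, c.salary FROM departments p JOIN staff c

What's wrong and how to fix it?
Bug: JOIN with no ON clause produces a cartesian product; every staff row pairs with every departments row

Fix: Specify the join condition linking the foreign key to the parent id

Corrected query:
SELECT c.id, p.name, c.salary FROM departments p JOIN staff c ON c.dept_id = p.id

Result:
id | name        | salary
---+-------------+-------
1  | HR          | 175254
2  | Engineering | 44786 
3  | Sales       | 144370
4  | Engineering | 156219
5  | HR          | 81743 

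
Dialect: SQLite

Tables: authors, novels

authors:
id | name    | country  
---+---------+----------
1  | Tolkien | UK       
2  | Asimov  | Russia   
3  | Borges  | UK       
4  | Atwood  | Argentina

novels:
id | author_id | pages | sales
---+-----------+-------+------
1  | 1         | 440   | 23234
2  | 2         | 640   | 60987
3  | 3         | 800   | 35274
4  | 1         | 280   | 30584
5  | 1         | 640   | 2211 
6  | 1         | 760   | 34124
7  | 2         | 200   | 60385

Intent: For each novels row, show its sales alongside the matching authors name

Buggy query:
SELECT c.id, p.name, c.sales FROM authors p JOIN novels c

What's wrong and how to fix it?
Bug: JOIN with no ON clause produces a cartesian product; every novels row pairs with every authors row

Fix: Specify the join condition linking the foreign key to the parent id

Corrected query:
SELECT c.id, p.name, c.sales FROM authors p JOIN novels c ON c.author_id = p.id

Result:
id | name    | sales
---+---------+------
1  | Tolkien | 23234
2  | Asimov  | 60987
3  | Borges  | 35274
4  | Tolkien | 30584
5  | Tolkien | 2211 
6  | Tolkien | 34124
7  | Asimov  | 60385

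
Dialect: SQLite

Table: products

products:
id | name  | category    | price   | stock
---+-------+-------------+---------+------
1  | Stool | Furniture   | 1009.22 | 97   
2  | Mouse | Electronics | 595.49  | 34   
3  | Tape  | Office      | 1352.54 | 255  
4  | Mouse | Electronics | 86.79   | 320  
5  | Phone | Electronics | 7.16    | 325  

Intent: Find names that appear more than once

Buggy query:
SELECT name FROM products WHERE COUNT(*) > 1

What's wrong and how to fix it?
Bug: COUNT(*) is an aggregate and cannot be used in WHERE

Fix: GROUP BY name, then filter groups with HAVING COUNT(*) > 1

Corrected query:
SELECT name FROM products GROUP BY name HAVING COUNT(*) > 1

Result:
name 
-----
Mouse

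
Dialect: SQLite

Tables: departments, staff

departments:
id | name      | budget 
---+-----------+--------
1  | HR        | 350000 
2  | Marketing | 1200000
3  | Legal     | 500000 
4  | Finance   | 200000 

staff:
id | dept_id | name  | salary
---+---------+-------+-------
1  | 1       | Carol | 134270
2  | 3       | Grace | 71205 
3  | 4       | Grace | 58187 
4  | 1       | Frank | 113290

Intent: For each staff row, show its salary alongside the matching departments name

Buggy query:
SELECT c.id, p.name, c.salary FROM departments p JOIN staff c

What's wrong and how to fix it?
Bug: Missing join condition: each staff row is matched to all departments rows instead of just its own

Fix: Specify the join condition linking the foreign key to the parent id

Corrected query:
SELECT c.id, p.name, c.salary FROM departments p JOIN staff c ON c.dept_id = p.id

Result:
id | name    | salary
---+---------+-------
1  | HR      | 134270
2  | Legal   | 71205 
3  | Finance | 58187 
4  | HR      | 113290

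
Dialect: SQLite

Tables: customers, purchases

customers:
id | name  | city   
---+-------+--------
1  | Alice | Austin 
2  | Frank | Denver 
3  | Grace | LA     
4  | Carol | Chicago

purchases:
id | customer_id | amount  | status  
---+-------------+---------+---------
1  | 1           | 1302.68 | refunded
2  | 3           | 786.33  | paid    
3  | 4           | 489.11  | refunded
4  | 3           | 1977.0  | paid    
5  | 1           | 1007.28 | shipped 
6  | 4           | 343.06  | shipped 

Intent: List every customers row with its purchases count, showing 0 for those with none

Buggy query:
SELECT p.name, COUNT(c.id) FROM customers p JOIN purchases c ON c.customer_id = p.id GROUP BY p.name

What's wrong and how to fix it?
Bug: INNER JOIN drops customers rows that have no matching purchases rows

Fix: Switch to LEFT JOIN to retain unmatched parent rows

Corrected query:
SELECT p.name, COUNT(c.id) FROM customers p LEFT JOIN purchases c ON c.customer_id = p.id GROUP BY p.name

Result:
name  | COUNT(c.id)
------+------------
Alice | 2          
Carol | 2          
Frank | 0          
Grace | 2          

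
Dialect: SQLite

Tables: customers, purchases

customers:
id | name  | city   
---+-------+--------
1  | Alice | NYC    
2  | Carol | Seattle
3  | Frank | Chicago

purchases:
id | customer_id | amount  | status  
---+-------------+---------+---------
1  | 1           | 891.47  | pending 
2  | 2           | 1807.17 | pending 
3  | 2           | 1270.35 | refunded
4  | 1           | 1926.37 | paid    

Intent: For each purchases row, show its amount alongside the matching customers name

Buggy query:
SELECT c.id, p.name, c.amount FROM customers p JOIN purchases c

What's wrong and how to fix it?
Bug: Missing join condition: each purchases row is matched to all customers rows instead of just its own

Fix: Add ON c.customer_id = p.id to the JOIN

Corrected query:
SELECT c.id, p.name, c.amount FROM customers p JOIN purchases c ON c.customer_id = p.id

Result:
id | name  | amount 
---+-------+--------
1  | Alice | 891.47 
2  | Carol | 1807.17
3  | Carol | 1270.35
4  | Alice | 1926.37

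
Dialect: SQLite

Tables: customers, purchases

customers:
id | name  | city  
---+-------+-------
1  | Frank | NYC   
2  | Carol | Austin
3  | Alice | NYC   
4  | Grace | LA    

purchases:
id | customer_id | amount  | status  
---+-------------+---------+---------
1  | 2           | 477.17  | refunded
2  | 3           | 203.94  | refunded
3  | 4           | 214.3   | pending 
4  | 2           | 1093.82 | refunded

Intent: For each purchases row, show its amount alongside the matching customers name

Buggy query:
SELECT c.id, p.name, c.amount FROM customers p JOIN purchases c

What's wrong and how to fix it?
Bug: Missing join condition: each purchases row is matched to all customers rows instead of just its own

Fix: Add ON c.customer_id = p.id to the JOIN

Corrected query:
SELECT c.id, p.name, c.amount FROM customers p JOIN purchases c ON c.customer_id = p.id

Result:
id | name  | amount 
---+-------+--------
1  | Carol | 477.17 
2  | Alice | 203.94 
3  | Grace | 214.3  
4  | Carol | 1093.82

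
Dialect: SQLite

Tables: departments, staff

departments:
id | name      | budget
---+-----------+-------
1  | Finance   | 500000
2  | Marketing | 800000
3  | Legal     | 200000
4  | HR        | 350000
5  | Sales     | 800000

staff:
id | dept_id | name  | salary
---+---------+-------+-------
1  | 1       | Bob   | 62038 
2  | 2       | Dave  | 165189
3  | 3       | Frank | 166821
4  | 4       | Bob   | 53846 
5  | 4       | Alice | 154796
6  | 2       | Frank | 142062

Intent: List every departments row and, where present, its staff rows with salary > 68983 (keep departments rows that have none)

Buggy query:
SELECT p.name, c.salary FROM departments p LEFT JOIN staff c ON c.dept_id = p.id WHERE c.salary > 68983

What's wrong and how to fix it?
Bug: A WHERE condition on the right-hand table after LEFT JOIN drops unmatched parents

Fix: Move the right-table condition into the ON clause so unmatched parents are kept

Corrected query:
SELECT p.name, c.salary FROM departments p LEFT JOIN staff c ON c.dept_id = p.id AND c.salary > 68983

Result:
name      | salary
----------+-------
Finance   | NULL  
Marketing | 142062
Marketing | 165189
Legal     | 166821
HR        | 154796
Sales     | NULL  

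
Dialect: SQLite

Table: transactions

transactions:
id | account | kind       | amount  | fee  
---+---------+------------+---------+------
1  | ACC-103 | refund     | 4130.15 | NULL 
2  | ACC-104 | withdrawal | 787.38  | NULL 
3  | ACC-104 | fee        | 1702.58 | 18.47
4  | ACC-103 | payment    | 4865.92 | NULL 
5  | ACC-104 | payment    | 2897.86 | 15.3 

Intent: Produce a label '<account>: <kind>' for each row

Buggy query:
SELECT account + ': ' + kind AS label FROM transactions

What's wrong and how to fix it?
Bug: SQLite uses || for string concatenation; + coerces text to numbers (yielding 0)

Fix: Use the || operator for string concatenation

Corrected query:
SELECT account || ': ' || kind AS label FROM transactions

Result:
label              
-------------------
ACC-103: refund    
ACC-104: withdrawal
ACC-104: fee       
ACC-103: payment   
ACC-104: payment   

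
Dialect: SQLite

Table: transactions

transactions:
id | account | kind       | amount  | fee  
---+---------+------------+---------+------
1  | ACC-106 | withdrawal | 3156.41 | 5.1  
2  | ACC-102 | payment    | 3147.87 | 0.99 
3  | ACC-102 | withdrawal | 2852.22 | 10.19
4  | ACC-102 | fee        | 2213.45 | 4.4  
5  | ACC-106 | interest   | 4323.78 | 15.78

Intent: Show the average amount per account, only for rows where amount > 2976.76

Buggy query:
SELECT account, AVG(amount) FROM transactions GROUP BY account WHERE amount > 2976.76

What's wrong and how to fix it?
Bug: WHERE cannot follow GROUP BY

Fix: Move the WHERE clause before GROUP BY

Corrected query:
SELECT account, AVG(amount) FROM transactions WHERE amount > 2976.76 GROUP BY account

Result:
account | AVG(amount)
--------+------------
ACC-102 | 3147.87    
ACC-106 | 3740.095   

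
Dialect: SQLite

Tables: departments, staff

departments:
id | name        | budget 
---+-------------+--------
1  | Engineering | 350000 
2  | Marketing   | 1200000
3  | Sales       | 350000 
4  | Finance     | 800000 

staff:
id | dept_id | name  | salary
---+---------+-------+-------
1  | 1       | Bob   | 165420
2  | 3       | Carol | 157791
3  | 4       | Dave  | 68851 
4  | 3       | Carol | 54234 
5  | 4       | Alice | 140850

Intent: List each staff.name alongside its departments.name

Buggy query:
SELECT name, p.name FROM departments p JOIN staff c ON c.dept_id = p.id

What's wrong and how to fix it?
Bug: Both tables have a 'name' column; the unqualified reference is ambiguous

Fix: Qualify the column with its table alias (c.name)

Corrected query:
SELECT c.name, p.name FROM departments p JOIN staff c ON c.dept_id = p.id

Result:
name  | name       
------+------------
Bob   | Engineering
Carol | Sales      
Dave  | Finance    
Carol | Sales      
Alice | Finance    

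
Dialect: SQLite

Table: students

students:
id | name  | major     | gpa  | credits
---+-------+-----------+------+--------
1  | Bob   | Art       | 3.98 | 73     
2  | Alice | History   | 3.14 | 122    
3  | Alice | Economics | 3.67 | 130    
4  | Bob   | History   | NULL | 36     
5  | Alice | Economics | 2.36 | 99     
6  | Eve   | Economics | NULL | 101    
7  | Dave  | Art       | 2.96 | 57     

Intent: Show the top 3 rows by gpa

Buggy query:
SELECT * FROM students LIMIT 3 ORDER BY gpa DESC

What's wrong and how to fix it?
Bug: LIMIT must come after ORDER BY

Fix: Swap the clauses: ORDER BY first, then LIMIT

Corrected query:
SELECT * FROM students ORDER BY gpa DESC LIMIT 3

Result:
id | name  | major     | gpa  | credits
---+-------+-----------+------+--------
1  | Bob   | Art       | 3.98 | 73     
3  | Alice | Economics | 3.67 | 130    
2  | Alice | History   | 3.14 | 122    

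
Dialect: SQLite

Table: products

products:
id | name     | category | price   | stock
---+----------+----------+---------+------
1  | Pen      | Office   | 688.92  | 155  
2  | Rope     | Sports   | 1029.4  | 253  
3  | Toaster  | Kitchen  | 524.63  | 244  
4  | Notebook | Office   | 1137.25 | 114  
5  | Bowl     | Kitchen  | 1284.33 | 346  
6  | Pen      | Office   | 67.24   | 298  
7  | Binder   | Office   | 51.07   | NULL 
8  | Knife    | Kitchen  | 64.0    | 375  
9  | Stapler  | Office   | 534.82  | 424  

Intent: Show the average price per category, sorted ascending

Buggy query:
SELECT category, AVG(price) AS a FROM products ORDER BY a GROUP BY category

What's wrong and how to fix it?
Bug: ORDER BY appears before GROUP BY; SQL clause order requires GROUP BY first

Fix: Reorder: SELECT … FROM … GROUP BY … ORDER BY …

Corrected query:
SELECT category, AVG(price) AS a FROM products GROUP BY category ORDER BY a

Result:
category | a     
---------+-------
Office   | 495.86
Kitchen  | 624.32
Sports   | 1029.4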